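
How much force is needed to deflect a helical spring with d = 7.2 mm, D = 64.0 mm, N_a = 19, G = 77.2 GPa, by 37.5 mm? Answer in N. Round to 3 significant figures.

k = Gd⁴/(8D³N_a) = (77.2×10³)(7.2⁴)/(8·64.0³·19) = 5.2067 N/mm
F = k·δ = 5.2067 × 37.5 = 195.25 N

195 N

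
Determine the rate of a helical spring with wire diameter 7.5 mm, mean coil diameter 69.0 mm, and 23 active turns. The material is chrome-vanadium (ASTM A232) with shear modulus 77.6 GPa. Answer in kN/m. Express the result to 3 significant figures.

k = Gd⁴/(8D³N_a) = (77.6×10³ × 7.5⁴) / (8 × 69.0³ × 23)
  = 2.45531e+08 / 6.04457e+07 = 4.062 N/mm

4.06 kN/m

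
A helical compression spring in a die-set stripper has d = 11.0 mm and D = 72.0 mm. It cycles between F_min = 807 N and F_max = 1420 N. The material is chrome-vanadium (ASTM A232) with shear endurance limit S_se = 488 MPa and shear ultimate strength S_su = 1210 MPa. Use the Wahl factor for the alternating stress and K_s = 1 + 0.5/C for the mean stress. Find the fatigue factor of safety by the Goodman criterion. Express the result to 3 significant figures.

4.12

C = D/d = 72.0/11.0 = 6.5455; K_W = (4C−1)/(4C−4)+0.615/C = 1.2292; K_s = 1+0.5/C = 1.0764
F_a = (F_max−F_min)/2 = 306.5 N; F_m = (F_max+F_min)/2 = 1113.5 N
τ_a = K_W·8F_aD/(πd³) = 1.2292 × 42.221 = 51.898 MPa
τ_m = K_s·8F_mD/(πd³) = 1.0764 × 153.39 = 165.1 MPa
Goodman: 1/n_f = τ_a/S_se + τ_m/S_su = 51.898/488 + 165.1/1210 = 0.10635 + 0.13645 = 0.2428
n_f = 1/0.2428 = 4.119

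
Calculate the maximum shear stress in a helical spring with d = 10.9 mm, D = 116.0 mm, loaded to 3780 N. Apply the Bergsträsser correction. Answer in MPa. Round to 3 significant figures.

971 MPa

Spring index C = D/d = 116.0/10.9 = 10.6422
K_B = (4C+2)/(4C−3) = 44.569/39.569 = 1.1264
τ₀ = 8FD/(πd³) = 8·3780·116.0/(π·10.9³) = 3.50784e+06/4068.5 = 862.2 MPa
τ_max = K·τ₀ = 1.1264 × 862.2 = 971.15 MPa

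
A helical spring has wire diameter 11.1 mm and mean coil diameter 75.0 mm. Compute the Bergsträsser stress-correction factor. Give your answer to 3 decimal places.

1.208

C = D/d = 75.0/11.1 = 6.7568
K_B = (4C+2)/(4C−3) = 29.027/24.027 = 1.2081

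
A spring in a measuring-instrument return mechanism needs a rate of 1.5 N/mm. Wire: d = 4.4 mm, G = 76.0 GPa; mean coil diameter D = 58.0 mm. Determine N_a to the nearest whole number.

12

N_a = Gd⁴/(8D³k) = (76.0×10³ × 4.4⁴)/(8 × 58.0³ × 1.5)
    = 2.84855e+07 / 2.34134e+06 = 12.17 → 12 coils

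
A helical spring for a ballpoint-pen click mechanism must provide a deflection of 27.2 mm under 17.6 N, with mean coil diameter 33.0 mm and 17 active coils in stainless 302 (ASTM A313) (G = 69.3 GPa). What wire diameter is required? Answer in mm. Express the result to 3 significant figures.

Required rate k = F/δ = 17.6/27.2 = 0.64706 N/mm
d = (8D³N_a·k / G)^(1/4) = (8·33.0³·17·0.64706 / (69.3×10³))^0.25
  = (45.634)^0.25 = 2.5991 mm

2.60 mm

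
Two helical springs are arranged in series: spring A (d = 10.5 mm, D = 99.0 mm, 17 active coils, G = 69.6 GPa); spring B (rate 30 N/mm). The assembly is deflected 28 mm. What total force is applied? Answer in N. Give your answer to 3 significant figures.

148 N

k_A = Gd⁴/(8D³N_a) = (69.6×10³)(10.5⁴)/(8·99.0³·17) = 6.4109 N/mm
Series: 1/k_eq = 1/6.4109 + 1/30 = 0.18932; k_eq = 5.2822 N/mm
F = k_eq·δ = 5.2822·28 = 147.9 N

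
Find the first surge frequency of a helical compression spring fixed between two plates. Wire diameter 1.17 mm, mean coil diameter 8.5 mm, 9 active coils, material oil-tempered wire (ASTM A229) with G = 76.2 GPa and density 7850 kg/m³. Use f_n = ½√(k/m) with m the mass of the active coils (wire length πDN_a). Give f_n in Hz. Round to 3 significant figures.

k = Gd⁴/(8D³N_a) = (76.2×10³)(1.17⁴)/(8·8.5³·9) = 3.2293 N/mm = 3229.3 N/m
Wire length L = πDN_a = π·8.5·9 = 240.33 mm
m = ρ·(πd²/4)·L = 7850 × 1.0751×10⁻⁶ m² × 0.24033 m = 0.0020283 kg
f_n = ½√(k/m) = 0.5·√(3229.3/0.0020283) = 0.5·√(1.5921e+06) = 630.89 Hz

631 Hz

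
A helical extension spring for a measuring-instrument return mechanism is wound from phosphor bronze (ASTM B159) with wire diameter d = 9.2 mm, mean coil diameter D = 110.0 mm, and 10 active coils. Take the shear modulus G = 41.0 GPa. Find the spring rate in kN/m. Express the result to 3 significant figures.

k = Gd⁴/(8D³N_a) = (41.0×10³ × 9.2⁴) / (8 × 110.0³ × 10)
  = 2.93721e+08 / 1.0648e+08 = 2.7585 N/mm

2.76 kN/m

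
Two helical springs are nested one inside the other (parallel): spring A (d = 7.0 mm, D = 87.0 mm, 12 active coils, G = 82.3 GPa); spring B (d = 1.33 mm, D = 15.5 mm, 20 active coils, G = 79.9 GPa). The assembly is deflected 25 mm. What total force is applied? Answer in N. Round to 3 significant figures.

88.6 N

k_A = Gd⁴/(8D³N_a) = (82.3×10³)(7.0⁴)/(8·87.0³·12) = 3.1258 N/mm
k_B = Gd⁴/(8D³N_a) = (79.9×10³)(1.33⁴)/(8·15.5³·20) = 0.4196 N/mm
Parallel: k_eq = 3.1258 + 0.4196 = 3.5454 N/mm
F = k_eq·δ = 3.5454·25 = 88.635 N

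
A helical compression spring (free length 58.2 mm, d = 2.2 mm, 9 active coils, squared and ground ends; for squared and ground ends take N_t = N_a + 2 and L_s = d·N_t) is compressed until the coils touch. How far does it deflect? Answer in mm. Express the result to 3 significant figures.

34.0 mm

N_t = 11; L_s = 2.2·11 = 24.2 mm
δ_solid = L₀ − L_s = 58.2 − 24.2 = 34 mm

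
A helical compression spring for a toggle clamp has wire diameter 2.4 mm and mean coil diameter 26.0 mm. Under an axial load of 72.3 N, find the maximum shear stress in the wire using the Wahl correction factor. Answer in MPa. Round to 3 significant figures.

392 MPa

Spring index C = D/d = 26.0/2.4 = 10.8333
K_W = (4C−1)/(4C−4) + 0.615/C = 42.333/39.333 + 0.0568 = 1.1330
τ₀ = 8FD/(πd³) = 8·72.3·26.0/(π·2.4³) = 15038.4/43.429 = 346.27 MPa
τ_max = K·τ₀ = 1.1330 × 346.27 = 392.34 MPa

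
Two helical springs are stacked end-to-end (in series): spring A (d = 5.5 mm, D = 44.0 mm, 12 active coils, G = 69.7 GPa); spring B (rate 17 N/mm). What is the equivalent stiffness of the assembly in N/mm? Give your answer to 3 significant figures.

k_A = Gd⁴/(8D³N_a) = (69.7×10³)(5.5⁴)/(8·44.0³·12) = 7.7993 N/mm
Series: 1/k_eq = 1/7.7993 + 1/17 = 0.18704; k_eq = 5.3464 N/mm

5.35 N/mm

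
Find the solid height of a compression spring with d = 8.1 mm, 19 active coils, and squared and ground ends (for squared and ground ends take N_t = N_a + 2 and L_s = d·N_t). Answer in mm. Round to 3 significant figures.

squared and ground ends: N_t = N_a + 2 = 19 + 2 = 21
L_s = d·N_t = 8.1 × 21 = 170.1 mm

170 mm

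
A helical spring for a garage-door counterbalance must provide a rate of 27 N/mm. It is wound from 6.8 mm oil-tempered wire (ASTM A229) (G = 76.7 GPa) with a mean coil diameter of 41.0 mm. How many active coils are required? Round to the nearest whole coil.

11

N_a = Gd⁴/(8D³k) = (76.7×10³ × 6.8⁴)/(8 × 41.0³ × 27)
    = 1.63995e+08 / 1.48869e+07 = 11.02 → 11 coils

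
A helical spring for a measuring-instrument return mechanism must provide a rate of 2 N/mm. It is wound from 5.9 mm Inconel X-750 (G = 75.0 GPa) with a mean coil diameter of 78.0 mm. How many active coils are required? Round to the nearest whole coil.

12

N_a = Gd⁴/(8D³k) = (75.0×10³ × 5.9⁴)/(8 × 78.0³ × 2)
    = 9.08802e+07 / 7.59283e+06 = 11.97 → 12 coils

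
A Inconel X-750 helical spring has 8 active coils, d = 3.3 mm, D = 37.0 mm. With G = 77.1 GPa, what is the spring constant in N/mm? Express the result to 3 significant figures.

2.82 N/mm

k = Gd⁴/(8D³N_a) = (77.1×10³ × 3.3⁴) / (8 × 37.0³ × 8)
  = 9.14345e+06 / 3.24179e+06 = 2.8205 N/mm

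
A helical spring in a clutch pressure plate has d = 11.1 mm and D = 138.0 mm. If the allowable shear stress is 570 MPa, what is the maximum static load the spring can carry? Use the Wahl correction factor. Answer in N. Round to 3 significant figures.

1990 N

C = D/d = 138.0/11.1 = 12.4324
K_W = (4C−1)/(4C−4) + 0.615/C = 48.730/45.730 + 0.0495 = 1.1151
τ_max = K·8FD/(πd³) → F_max = τ_allow·πd³/(8DK)
F_max = 570·π·11.1³/(8·138.0·1.1151) = 2.449e+06/1231 = 1989.4 N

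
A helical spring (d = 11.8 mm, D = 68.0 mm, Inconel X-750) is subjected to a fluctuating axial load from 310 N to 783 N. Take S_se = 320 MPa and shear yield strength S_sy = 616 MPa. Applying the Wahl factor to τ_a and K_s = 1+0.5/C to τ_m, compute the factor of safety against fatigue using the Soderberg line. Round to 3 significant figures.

C = D/d = 68.0/11.8 = 5.7627; K_W = (4C−1)/(4C−4)+0.615/C = 1.2642; K_s = 1+0.5/C = 1.0868
F_a = (F_max−F_min)/2 = 236.5 N; F_m = (F_max+F_min)/2 = 546.5 N
τ_a = K_W·8F_aD/(πd³) = 1.2642 × 24.925 = 31.51 MPa
τ_m = K_s·8F_mD/(πd³) = 1.0868 × 57.596 = 62.593 MPa
Soderberg: 1/n_f = τ_a/S_se + τ_m/S_sy = 31.51/320 + 62.593/616 = 0.09847 + 0.10161 = 0.20008
n_f = 1/0.20008 = 4.998

5.00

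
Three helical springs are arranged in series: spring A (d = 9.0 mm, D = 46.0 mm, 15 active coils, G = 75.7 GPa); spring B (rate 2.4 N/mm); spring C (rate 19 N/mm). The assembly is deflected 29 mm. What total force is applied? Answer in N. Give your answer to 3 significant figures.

58.8 N

k_A = Gd⁴/(8D³N_a) = (75.7×10³)(9.0⁴)/(8·46.0³·15) = 42.522 N/mm
Series: 1/k_eq = 1/42.522 + 1/2.4 + 1/19 = 0.49282; k_eq = 2.0292 N/mm
F = k_eq·δ = 2.0292·29 = 58.846 N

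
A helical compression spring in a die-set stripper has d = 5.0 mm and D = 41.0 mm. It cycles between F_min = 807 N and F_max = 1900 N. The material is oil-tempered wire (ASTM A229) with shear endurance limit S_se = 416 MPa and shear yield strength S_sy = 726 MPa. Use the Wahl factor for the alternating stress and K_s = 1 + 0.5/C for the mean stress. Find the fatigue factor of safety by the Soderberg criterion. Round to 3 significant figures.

0.339

C = D/d = 41.0/5.0 = 8.2000; K_W = (4C−1)/(4C−4)+0.615/C = 1.1792; K_s = 1+0.5/C = 1.0610
F_a = (F_max−F_min)/2 = 546.5 N; F_m = (F_max+F_min)/2 = 1353.5 N
τ_a = K_W·8F_aD/(πd³) = 1.1792 × 456.46 = 538.24 MPa
τ_m = K_s·8F_mD/(πd³) = 1.0610 × 1130.5 = 1199.4 MPa
Soderberg: 1/n_f = τ_a/S_se + τ_m/S_sy = 538.24/416 + 1199.4/726 = 1.29386 + 1.65212 = 2.946
n_f = 1/2.946 = 0.3394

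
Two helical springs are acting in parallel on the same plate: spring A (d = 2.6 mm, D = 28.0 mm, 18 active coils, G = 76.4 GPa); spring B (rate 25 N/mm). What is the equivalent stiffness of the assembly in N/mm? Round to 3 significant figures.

26.1 N/mm

k_A = Gd⁴/(8D³N_a) = (76.4×10³)(2.6⁴)/(8·28.0³·18) = 1.1045 N/mm
Parallel: k_eq = 1.1045 + 25 = 26.104 N/mm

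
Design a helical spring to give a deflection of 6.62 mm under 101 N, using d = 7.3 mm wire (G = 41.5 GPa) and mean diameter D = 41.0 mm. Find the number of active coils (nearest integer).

14

Required rate k = F/δ = 101/6.62 = 15.257 N/mm
N_a = Gd⁴/(8D³k) = (41.5×10³ × 7.3⁴)/(8 × 41.0³ × 15.257)
    = 1.17853e+08 / 8.41211e+06 = 14.01 → 14 coils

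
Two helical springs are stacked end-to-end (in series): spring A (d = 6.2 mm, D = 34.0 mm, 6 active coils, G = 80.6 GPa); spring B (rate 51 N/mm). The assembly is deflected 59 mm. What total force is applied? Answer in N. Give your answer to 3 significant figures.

k_A = Gd⁴/(8D³N_a) = (80.6×10³)(6.2⁴)/(8·34.0³·6) = 63.128 N/mm
Series: 1/k_eq = 1/63.128 + 1/51 = 0.035449; k_eq = 28.21 N/mm
F = k_eq·δ = 28.21·59 = 1664.4 N

1660 N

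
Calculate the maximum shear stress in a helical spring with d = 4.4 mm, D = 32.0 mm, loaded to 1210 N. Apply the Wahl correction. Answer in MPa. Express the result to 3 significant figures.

1390 MPa

Spring index C = D/d = 32.0/4.4 = 7.2727
K_W = (4C−1)/(4C−4) + 0.615/C = 28.091/25.091 + 0.0846 = 1.2041
τ₀ = 8FD/(πd³) = 8·1210·32.0/(π·4.4³) = 309760/267.61 = 1157.5 MPa
τ_max = K·τ₀ = 1.2041 × 1157.5 = 1393.8 MPa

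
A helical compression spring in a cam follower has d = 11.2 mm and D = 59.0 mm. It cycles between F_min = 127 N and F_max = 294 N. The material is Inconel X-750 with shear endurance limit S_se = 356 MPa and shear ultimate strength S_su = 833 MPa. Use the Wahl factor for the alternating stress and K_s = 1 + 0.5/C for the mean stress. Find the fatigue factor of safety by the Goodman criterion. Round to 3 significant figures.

C = D/d = 59.0/11.2 = 5.2679; K_W = (4C−1)/(4C−4)+0.615/C = 1.2925; K_s = 1+0.5/C = 1.0949
F_a = (F_max−F_min)/2 = 83.5 N; F_m = (F_max+F_min)/2 = 210.5 N
τ_a = K_W·8F_aD/(πd³) = 1.2925 × 8.9294 = 11.541 MPa
τ_m = K_s·8F_mD/(πd³) = 1.0949 × 22.511 = 24.647 MPa
Goodman: 1/n_f = τ_a/S_se + τ_m/S_su = 11.541/356 + 24.647/833 = 0.03242 + 0.02959 = 0.062008
n_f = 1/0.062008 = 16.13

16.1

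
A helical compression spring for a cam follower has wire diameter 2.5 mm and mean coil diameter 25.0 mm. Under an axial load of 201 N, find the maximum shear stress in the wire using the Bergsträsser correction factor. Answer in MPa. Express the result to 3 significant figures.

Spring index C = D/d = 25.0/2.5 = 10.0000
K_B = (4C+2)/(4C−3) = 42.000/37.000 = 1.1351
τ₀ = 8FD/(πd³) = 8·201·25.0/(π·2.5³) = 40200/49.087 = 818.95 MPa
τ_max = K·τ₀ = 1.1351 × 818.95 = 929.62 MPa

930 MPa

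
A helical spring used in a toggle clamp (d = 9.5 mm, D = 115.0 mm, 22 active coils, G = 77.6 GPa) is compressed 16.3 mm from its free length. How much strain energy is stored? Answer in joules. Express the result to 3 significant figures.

k = Gd⁴/(8D³N_a) = (77.6×10³)(9.5⁴)/(8·115.0³·22) = 2.3613 N/mm
U = ½kδ² = 0.5 × 2.3613 × 16.3² = 313.69 N·mm = 0.31369 J

0.314 J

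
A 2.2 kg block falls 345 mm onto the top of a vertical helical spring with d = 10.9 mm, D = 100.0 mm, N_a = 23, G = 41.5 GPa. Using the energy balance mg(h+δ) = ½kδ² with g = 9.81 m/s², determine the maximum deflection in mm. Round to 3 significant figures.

k = Gd⁴/(8D³N_a) = (41.5×10³)(10.9⁴)/(8·100.0³·23) = 3.1837 N/mm
W = mg = 2.2 × 9.81 = 21.582 N
½kδ² − Wδ − Wh = 0 → δ = (W + √(W² + 2kWh))/k
δ = (21.582 + √(465.78 + 47410.8))/3.1837 = (21.582 + 218.81)/3.1837 = 75.505 mm

75.5 mm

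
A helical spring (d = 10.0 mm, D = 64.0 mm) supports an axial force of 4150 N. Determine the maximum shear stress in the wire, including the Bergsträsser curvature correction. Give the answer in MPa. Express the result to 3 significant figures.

826 MPa

Spring index C = D/d = 64.0/10.0 = 6.4000
K_B = (4C+2)/(4C−3) = 27.600/22.600 = 1.2212
τ₀ = 8FD/(πd³) = 8·4150·64.0/(π·10.0³) = 2.1248e+06/3141.6 = 676.34 MPa
τ_max = K·τ₀ = 1.2212 × 676.34 = 825.98 MPa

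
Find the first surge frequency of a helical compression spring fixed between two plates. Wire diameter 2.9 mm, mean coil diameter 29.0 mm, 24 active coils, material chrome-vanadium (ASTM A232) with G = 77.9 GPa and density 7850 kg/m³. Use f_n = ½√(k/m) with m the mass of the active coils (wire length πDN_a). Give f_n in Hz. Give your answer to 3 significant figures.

k = Gd⁴/(8D³N_a) = (77.9×10³)(2.9⁴)/(8·29.0³·24) = 1.1766 N/mm = 1176.6 N/m
Wire length L = πDN_a = π·29.0·24 = 2186.5 mm
m = ρ·(πd²/4)·L = 7850 × 6.6052×10⁻⁶ m² × 2.1865 m = 0.11337 kg
f_n = ½√(k/m) = 0.5·√(1176.6/0.11337) = 0.5·√(10378) = 50.937 Hz

50.9 Hz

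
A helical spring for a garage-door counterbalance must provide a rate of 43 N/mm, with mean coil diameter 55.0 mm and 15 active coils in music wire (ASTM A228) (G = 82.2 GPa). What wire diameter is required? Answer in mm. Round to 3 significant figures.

10.1 mm

d = (8D³N_a·k / G)^(1/4) = (8·55.0³·15·43 / (82.2×10³))^0.25
  = (10444)^0.25 = 10.1092 mm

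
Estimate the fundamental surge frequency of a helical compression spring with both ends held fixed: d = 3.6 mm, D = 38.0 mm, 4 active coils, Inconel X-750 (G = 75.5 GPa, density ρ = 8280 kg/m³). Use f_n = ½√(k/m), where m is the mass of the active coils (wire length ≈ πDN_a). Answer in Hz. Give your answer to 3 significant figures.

212 Hz

k = Gd⁴/(8D³N_a) = (75.5×10³)(3.6⁴)/(8·38.0³·4) = 7.222 N/mm = 7222 N/m
Wire length L = πDN_a = π·38.0·4 = 477.52 mm
m = ρ·(πd²/4)·L = 8280 × 10.179×10⁻⁶ m² × 0.47752 m = 0.040246 kg
f_n = ½√(k/m) = 0.5·√(7222/0.040246) = 0.5·√(1.7945e+05) = 211.81 Hz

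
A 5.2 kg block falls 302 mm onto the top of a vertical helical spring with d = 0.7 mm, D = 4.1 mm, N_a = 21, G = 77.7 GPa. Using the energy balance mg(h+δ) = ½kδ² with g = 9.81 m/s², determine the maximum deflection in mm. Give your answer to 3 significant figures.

174 mm

k = Gd⁴/(8D³N_a) = (77.7×10³)(0.7⁴)/(8·4.1³·21) = 1.6112 N/mm
W = mg = 5.2 × 9.81 = 51.012 N
½kδ² − Wδ − Wh = 0 → δ = (W + √(W² + 2kWh))/k
δ = (51.012 + √(2602.2 + 49643.4))/1.6112 = (51.012 + 228.57)/1.6112 = 173.52 mm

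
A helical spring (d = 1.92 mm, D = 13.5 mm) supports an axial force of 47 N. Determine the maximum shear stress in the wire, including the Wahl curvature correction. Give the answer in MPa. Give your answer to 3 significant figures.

277 MPa

Spring index C = D/d = 13.5/1.92 = 7.0312
K_W = (4C−1)/(4C−4) + 0.615/C = 27.125/24.125 + 0.0875 = 1.2118
τ₀ = 8FD/(πd³) = 8·47·13.5/(π·1.92³) = 5076/22.236 = 228.28 MPa
τ_max = K·τ₀ = 1.2118 × 228.28 = 276.63 MPa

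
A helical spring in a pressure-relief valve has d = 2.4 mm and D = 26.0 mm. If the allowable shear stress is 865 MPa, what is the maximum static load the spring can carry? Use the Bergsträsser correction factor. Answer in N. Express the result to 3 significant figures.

161 N

C = D/d = 26.0/2.4 = 10.8333
K_B = (4C+2)/(4C−3) = 45.333/40.333 = 1.1240
τ_max = K·8FD/(πd³) → F_max = τ_allow·πd³/(8DK)
F_max = 865·π·2.4³/(8·26.0·1.1240) = 37566/233.79 = 160.69 N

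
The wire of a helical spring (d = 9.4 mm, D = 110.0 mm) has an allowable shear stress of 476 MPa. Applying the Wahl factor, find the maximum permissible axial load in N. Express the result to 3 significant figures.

1260 N

C = D/d = 110.0/9.4 = 11.7021
K_W = (4C−1)/(4C−4) + 0.615/C = 45.809/42.809 + 0.0526 = 1.1226
τ_max = K·8FD/(πd³) → F_max = τ_allow·πd³/(8DK)
F_max = 476·π·9.4³/(8·110.0·1.1226) = 1.2421e+06/987.92 = 1257.2 N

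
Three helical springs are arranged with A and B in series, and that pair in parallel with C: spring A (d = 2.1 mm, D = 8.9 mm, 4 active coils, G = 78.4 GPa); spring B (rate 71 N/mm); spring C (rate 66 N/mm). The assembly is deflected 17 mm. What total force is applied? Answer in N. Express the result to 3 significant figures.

k_A = Gd⁴/(8D³N_a) = (78.4×10³)(2.1⁴)/(8·8.9³·4) = 67.589 N/mm
Springs A,B series: k_AB = 1/(1/67.589+1/71) = 34.626 N/mm; parallel with C: k_eq = 34.626+66 = 100.63 N/mm
F = k_eq·δ = 100.63·17 = 1710.6 N

1710 N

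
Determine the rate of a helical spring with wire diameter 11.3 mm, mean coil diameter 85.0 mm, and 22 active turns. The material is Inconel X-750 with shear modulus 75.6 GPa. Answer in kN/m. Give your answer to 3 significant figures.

k = Gd⁴/(8D³N_a) = (75.6×10³ × 11.3⁴) / (8 × 85.0³ × 22)
  = 1.23264e+09 / 1.08086e+08 = 11.404 N/mm

11.4 kN/m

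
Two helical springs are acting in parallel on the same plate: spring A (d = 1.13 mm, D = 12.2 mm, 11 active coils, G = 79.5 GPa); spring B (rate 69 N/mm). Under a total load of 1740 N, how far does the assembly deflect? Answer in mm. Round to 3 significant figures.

24.9 mm

k_A = Gd⁴/(8D³N_a) = (79.5×10³)(1.13⁴)/(8·12.2³·11) = 0.81118 N/mm
Parallel: k_eq = 0.81118 + 69 = 69.811 N/mm
δ = F/k_eq = 1740/69.811 = 24.924 mm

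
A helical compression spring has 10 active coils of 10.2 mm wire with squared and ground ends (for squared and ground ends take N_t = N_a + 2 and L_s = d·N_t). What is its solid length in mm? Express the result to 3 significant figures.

squared and ground ends: N_t = N_a + 2 = 10 + 2 = 12
L_s = d·N_t = 10.2 × 12 = 122.4 mm

122 mm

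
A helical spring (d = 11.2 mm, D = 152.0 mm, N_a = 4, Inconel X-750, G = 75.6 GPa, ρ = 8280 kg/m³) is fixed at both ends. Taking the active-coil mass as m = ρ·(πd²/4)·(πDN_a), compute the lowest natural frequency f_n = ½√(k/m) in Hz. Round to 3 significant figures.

41.2 Hz

k = Gd⁴/(8D³N_a) = (75.6×10³)(11.2⁴)/(8·152.0³·4) = 10.586 N/mm = 10586 N/m
Wire length L = πDN_a = π·152.0·4 = 1910.1 mm
m = ρ·(πd²/4)·L = 8280 × 98.52×10⁻⁶ m² × 1.9101 m = 1.5582 kg
f_n = ½√(k/m) = 0.5·√(10586/1.5582) = 0.5·√(6793.7) = 41.212 Hz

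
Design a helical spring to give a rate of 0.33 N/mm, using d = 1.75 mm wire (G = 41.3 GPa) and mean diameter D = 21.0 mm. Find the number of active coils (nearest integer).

16

N_a = Gd⁴/(8D³k) = (41.3×10³ × 1.75⁴)/(8 × 21.0³ × 0.33)
    = 387349 / 24449 = 15.84 → 16 coils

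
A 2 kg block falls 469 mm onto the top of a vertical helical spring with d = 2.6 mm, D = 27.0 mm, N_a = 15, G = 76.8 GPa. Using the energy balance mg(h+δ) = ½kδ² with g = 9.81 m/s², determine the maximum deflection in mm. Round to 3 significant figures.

125 mm

k = Gd⁴/(8D³N_a) = (76.8×10³)(2.6⁴)/(8·27.0³·15) = 1.4859 N/mm
W = mg = 2 × 9.81 = 19.62 N
½kδ² − Wδ − Wh = 0 → δ = (W + √(W² + 2kWh))/k
δ = (19.62 + √(384.94 + 27345.4))/1.4859 = (19.62 + 166.52)/1.4859 = 125.28 mm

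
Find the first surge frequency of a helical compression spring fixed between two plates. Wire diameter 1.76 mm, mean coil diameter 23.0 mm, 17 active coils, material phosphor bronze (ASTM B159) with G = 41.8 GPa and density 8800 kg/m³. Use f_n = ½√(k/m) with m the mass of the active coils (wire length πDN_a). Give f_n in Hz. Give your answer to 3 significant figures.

k = Gd⁴/(8D³N_a) = (41.8×10³)(1.76⁴)/(8·23.0³·17) = 0.24238 N/mm = 242.38 N/m
Wire length L = πDN_a = π·23.0·17 = 1228.4 mm
m = ρ·(πd²/4)·L = 8800 × 2.4328×10⁻⁶ m² × 1.2284 m = 0.026298 kg
f_n = ½√(k/m) = 0.5·√(242.38/0.026298) = 0.5·√(9216.8) = 48.002 Hz

48.0 Hz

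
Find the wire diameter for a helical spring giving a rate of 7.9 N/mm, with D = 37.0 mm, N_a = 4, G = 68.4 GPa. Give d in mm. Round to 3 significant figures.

3.70 mm

d = (8D³N_a·k / G)^(1/4) = (8·37.0³·4·7.9 / (68.4×10³))^0.25
  = (187.21)^0.25 = 3.6990 mm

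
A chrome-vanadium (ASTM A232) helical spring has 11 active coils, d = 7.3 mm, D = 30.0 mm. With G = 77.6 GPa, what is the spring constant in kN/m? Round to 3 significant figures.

92.7 kN/m

k = Gd⁴/(8D³N_a) = (77.6×10³ × 7.3⁴) / (8 × 30.0³ × 11)
  = 2.2037e+08 / 2.376e+06 = 92.748 N/mm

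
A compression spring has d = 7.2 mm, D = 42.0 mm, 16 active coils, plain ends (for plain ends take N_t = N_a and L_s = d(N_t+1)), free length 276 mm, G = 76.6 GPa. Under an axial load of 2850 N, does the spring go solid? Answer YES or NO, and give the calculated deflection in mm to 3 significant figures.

k = Gd⁴/(8D³N_a) = (76.6×10³)(7.2⁴)/(8·42.0³·16) = 21.707 N/mm
N_t = 16; L_s = 7.2·17 = 122.4 mm; δ_solid = L₀ − L_s = 276 − 122.4 = 153.6 mm
δ = F/k = 2850/21.707 = 131.29 mm
δ < δ_solid → spring does not go solid

NO, δ = 131 mm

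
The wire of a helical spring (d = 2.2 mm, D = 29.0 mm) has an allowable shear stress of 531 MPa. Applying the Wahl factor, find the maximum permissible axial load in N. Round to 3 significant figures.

69.1 N

C = D/d = 29.0/2.2 = 13.1818
K_W = (4C−1)/(4C−4) + 0.615/C = 51.727/48.727 + 0.0467 = 1.1082
τ_max = K·8FD/(πd³) → F_max = τ_allow·πd³/(8DK)
F_max = 531·π·2.2³/(8·29.0·1.1082) = 17763/257.11 = 69.087 N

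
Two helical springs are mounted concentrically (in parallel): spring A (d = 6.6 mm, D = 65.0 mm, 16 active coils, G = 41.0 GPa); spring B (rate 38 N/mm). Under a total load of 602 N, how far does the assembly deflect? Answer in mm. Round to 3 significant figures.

k_A = Gd⁴/(8D³N_a) = (41.0×10³)(6.6⁴)/(8·65.0³·16) = 2.2131 N/mm
Parallel: k_eq = 2.2131 + 38 = 40.213 N/mm
δ = F/k_eq = 602/40.213 = 14.97 mm

15.0 mm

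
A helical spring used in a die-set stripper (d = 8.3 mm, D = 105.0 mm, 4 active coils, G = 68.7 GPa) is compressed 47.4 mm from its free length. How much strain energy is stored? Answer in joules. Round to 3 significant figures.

k = Gd⁴/(8D³N_a) = (68.7×10³)(8.3⁴)/(8·105.0³·4) = 8.8014 N/mm
U = ½kδ² = 0.5 × 8.8014 × 47.4² = 9887.3 N·mm = 9.8873 J

9.89 J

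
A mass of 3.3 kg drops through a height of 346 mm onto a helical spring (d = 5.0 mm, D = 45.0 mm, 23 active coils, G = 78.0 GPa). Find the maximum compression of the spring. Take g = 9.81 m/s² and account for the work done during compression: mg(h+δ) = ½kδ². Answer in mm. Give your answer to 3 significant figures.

99.6 mm

k = Gd⁴/(8D³N_a) = (78.0×10³)(5.0⁴)/(8·45.0³·23) = 2.9075 N/mm
W = mg = 3.3 × 9.81 = 32.373 N
½kδ² − Wδ − Wh = 0 → δ = (W + √(W² + 2kWh))/k
δ = (32.373 + √(1048 + 65134.1))/2.9075 = (32.373 + 257.26)/2.9075 = 99.616 mm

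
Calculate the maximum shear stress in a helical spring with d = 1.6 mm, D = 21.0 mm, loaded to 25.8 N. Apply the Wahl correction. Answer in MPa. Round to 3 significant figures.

373 MPa

Spring index C = D/d = 21.0/1.6 = 13.1250
K_W = (4C−1)/(4C−4) + 0.615/C = 51.500/48.500 + 0.0469 = 1.1087
τ₀ = 8FD/(πd³) = 8·25.8·21.0/(π·1.6³) = 4334.4/12.868 = 336.84 MPa
τ_max = K·τ₀ = 1.1087 × 336.84 = 373.45 MPa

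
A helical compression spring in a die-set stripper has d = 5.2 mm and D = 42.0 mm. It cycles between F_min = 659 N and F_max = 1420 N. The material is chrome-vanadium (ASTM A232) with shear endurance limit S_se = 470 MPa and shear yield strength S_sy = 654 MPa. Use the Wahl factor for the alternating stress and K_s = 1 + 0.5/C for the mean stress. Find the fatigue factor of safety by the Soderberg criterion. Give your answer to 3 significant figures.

0.497

C = D/d = 42.0/5.2 = 8.0769; K_W = (4C−1)/(4C−4)+0.615/C = 1.1821; K_s = 1+0.5/C = 1.0619
F_a = (F_max−F_min)/2 = 380.5 N; F_m = (F_max+F_min)/2 = 1039.5 N
τ_a = K_W·8F_aD/(πd³) = 1.1821 × 289.42 = 342.13 MPa
τ_m = K_s·8F_mD/(πd³) = 1.0619 × 790.69 = 839.63 MPa
Soderberg: 1/n_f = τ_a/S_se + τ_m/S_sy = 342.13/470 + 839.63/654 = 0.72794 + 1.28384 = 2.0118
n_f = 1/2.0118 = 0.4971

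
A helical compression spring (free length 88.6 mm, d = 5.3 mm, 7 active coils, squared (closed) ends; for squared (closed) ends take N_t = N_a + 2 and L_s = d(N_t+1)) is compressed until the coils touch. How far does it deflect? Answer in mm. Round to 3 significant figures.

35.6 mm

N_t = 9; L_s = 5.3·10 = 53 mm
δ_solid = L₀ − L_s = 88.6 − 53 = 35.6 mm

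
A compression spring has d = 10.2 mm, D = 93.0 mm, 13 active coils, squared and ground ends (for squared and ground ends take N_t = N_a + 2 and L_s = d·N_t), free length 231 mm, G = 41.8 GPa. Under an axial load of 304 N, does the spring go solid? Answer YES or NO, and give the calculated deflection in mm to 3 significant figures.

NO, δ = 56.2 mm

k = Gd⁴/(8D³N_a) = (41.8×10³)(10.2⁴)/(8·93.0³·13) = 5.4087 N/mm
N_t = 15; L_s = 10.2·15 = 153 mm; δ_solid = L₀ − L_s = 231 − 153 = 78 mm
δ = F/k = 304/5.4087 = 56.205 mm
δ < δ_solid → spring does not go solid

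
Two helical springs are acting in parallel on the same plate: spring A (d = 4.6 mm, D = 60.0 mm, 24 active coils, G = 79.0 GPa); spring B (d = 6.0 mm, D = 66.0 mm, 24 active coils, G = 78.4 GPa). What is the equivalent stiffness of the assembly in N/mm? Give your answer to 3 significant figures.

2.69 N/mm

k_A = Gd⁴/(8D³N_a) = (79.0×10³)(4.6⁴)/(8·60.0³·24) = 0.85291 N/mm
k_B = Gd⁴/(8D³N_a) = (78.4×10³)(6.0⁴)/(8·66.0³·24) = 1.8407 N/mm
Parallel: k_eq = 0.85291 + 1.8407 = 2.6936 N/mm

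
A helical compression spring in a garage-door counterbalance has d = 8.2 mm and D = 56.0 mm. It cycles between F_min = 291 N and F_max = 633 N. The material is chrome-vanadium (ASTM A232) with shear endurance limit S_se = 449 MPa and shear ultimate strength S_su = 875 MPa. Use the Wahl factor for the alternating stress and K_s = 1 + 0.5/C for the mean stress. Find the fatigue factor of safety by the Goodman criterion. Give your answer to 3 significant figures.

C = D/d = 56.0/8.2 = 6.8293; K_W = (4C−1)/(4C−4)+0.615/C = 1.2187; K_s = 1+0.5/C = 1.0732
F_a = (F_max−F_min)/2 = 171 N; F_m = (F_max+F_min)/2 = 462 N
τ_a = K_W·8F_aD/(πd³) = 1.2187 × 44.227 = 53.899 MPa
τ_m = K_s·8F_mD/(πd³) = 1.0732 × 119.49 = 128.24 MPa
Goodman: 1/n_f = τ_a/S_se + τ_m/S_su = 53.899/449 + 128.24/875 = 0.12004 + 0.14656 = 0.2666
n_f = 1/0.2666 = 3.751

3.75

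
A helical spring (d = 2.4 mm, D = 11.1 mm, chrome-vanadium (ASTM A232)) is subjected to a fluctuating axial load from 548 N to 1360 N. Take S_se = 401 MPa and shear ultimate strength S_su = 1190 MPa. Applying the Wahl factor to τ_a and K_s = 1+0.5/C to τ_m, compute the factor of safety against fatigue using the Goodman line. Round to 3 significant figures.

0.218

C = D/d = 11.1/2.4 = 4.6250; K_W = (4C−1)/(4C−4)+0.615/C = 1.3399; K_s = 1+0.5/C = 1.1081
F_a = (F_max−F_min)/2 = 406 N; F_m = (F_max+F_min)/2 = 954 N
τ_a = K_W·8F_aD/(πd³) = 1.3399 × 830.15 = 1112.3 MPa
τ_m = K_s·8F_mD/(πd³) = 1.1081 × 1950.6 = 2161.5 MPa
Goodman: 1/n_f = τ_a/S_se + τ_m/S_su = 1112.3/401 + 2161.5/1190 = 2.77379 + 1.81641 = 4.5902
n_f = 1/4.5902 = 0.2179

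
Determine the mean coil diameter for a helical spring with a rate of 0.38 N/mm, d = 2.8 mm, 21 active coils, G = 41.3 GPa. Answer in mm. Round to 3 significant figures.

D = (Gd⁴/(8N_a·k))^(1/3) = (41.3×10³·2.8⁴/(8·21·0.38))^(1/3)
  = (39763.9)^(1/3) = 34.1321 mm

34.1 mm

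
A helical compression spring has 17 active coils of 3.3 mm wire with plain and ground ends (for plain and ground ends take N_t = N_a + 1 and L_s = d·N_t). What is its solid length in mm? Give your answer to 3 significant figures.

59.4 mm

plain and ground ends: N_t = N_a + 1 = 17 + 1 = 18
L_s = d·N_t = 3.3 × 18 = 59.4 mm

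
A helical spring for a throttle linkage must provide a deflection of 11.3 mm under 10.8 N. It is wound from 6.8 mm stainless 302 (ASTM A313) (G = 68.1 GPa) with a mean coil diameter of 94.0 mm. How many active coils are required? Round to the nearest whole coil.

23

Required rate k = F/δ = 10.8/11.3 = 0.95575 N/mm
N_a = Gd⁴/(8D³k) = (68.1×10³ × 6.8⁴)/(8 × 94.0³ × 0.95575)
    = 1.45607e+08 / 6.35066e+06 = 22.93 → 23 coils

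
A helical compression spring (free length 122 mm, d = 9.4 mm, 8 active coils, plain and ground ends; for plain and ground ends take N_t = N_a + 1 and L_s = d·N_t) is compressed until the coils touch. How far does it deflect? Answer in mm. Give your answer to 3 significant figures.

N_t = 9; L_s = 9.4·9 = 84.6 mm
δ_solid = L₀ − L_s = 122 − 84.6 = 37.4 mm

37.4 mm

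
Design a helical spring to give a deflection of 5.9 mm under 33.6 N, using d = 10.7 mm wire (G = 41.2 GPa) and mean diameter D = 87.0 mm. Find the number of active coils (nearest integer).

18

Required rate k = F/δ = 33.6/5.9 = 5.6949 N/mm
N_a = Gd⁴/(8D³k) = (41.2×10³ × 10.7⁴)/(8 × 87.0³ × 5.6949)
    = 5.40048e+08 / 3.0001e+07 = 18 → 18 coils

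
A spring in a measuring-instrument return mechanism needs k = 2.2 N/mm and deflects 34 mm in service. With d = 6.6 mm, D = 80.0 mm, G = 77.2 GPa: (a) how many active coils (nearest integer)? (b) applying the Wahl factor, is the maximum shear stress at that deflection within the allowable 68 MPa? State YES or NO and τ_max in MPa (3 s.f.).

(a) 16 coils; (b) YES, τ_max = 60.2 MPa

N_a = Gd⁴/(8D³k) = (77.2×10³)(6.6⁴)/(8·80.0³·2.2) = 16.26 → N_a = 16
Actual rate k = Gd⁴/(8D³·16) = 2.2352 N/mm
Working load F = kδ = 2.2352·34 = 75.996 N
C = 80.0/6.6 = 12.1212; K_W = (4C−1)/(4C−4)+0.615/C = 1.1182
τ_max = K_W·8FD/(πd³) = 1.1182·53.851 = 60.214 MPa
τ_max ≤ 68 MPa → acceptable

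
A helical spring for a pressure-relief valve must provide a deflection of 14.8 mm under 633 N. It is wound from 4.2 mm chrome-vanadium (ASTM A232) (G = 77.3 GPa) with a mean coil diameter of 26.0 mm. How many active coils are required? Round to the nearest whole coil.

4

Required rate k = F/δ = 633/14.8 = 42.77 N/mm
N_a = Gd⁴/(8D³k) = (77.3×10³ × 4.2⁴)/(8 × 26.0³ × 42.77)
    = 2.40534e+07 / 6.01384e+06 = 4 → 4 coils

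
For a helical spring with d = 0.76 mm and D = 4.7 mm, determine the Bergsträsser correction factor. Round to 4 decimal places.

C = D/d = 4.7/0.76 = 6.1842
K_B = (4C+2)/(4C−3) = 26.737/21.737 = 1.2300

1.2300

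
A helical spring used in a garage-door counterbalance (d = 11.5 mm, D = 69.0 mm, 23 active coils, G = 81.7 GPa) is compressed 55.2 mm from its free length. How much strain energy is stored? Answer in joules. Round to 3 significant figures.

36.0 J

k = Gd⁴/(8D³N_a) = (81.7×10³)(11.5⁴)/(8·69.0³·23) = 23.64 N/mm
U = ½kδ² = 0.5 × 23.64 × 55.2² = 36016 N·mm = 36.016 J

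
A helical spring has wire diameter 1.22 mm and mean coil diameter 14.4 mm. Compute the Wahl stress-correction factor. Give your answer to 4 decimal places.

1.1215

C = D/d = 14.4/1.22 = 11.8033
K_W = (4C−1)/(4C−4) + 0.615/C = 46.213/43.213 + 0.0521 = 1.1215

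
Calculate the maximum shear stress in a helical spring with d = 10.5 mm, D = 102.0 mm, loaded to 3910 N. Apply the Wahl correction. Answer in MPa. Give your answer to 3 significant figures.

Spring index C = D/d = 102.0/10.5 = 9.7143
K_W = (4C−1)/(4C−4) + 0.615/C = 37.857/34.857 + 0.0633 = 1.1494
τ₀ = 8FD/(πd³) = 8·3910·102.0/(π·10.5³) = 3.19056e+06/3636.8 = 877.3 MPa
τ_max = K·τ₀ = 1.1494 × 877.3 = 1008.3 MPa

1010 MPa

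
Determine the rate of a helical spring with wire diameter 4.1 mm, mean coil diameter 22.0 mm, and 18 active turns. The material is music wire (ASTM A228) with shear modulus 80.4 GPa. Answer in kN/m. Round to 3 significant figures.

14.8 kN/m

k = Gd⁴/(8D³N_a) = (80.4×10³ × 4.1⁴) / (8 × 22.0³ × 18)
  = 2.27191e+07 / 1.53331e+06 = 14.817 N/mm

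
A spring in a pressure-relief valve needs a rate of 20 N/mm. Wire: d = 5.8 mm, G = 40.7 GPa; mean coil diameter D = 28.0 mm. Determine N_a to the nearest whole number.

N_a = Gd⁴/(8D³k) = (40.7×10³ × 5.8⁴)/(8 × 28.0³ × 20)
    = 4.60581e+07 / 3.51232e+06 = 13.11 → 13 coils

13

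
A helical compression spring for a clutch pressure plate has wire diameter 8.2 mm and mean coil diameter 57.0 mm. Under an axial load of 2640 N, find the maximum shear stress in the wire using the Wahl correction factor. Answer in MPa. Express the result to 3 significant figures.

844 MPa

Spring index C = D/d = 57.0/8.2 = 6.9512
K_W = (4C−1)/(4C−4) + 0.615/C = 26.805/23.805 + 0.0885 = 1.2145
τ₀ = 8FD/(πd³) = 8·2640·57.0/(π·8.2³) = 1.20384e+06/1732.2 = 694.99 MPa
τ_max = K·τ₀ = 1.2145 × 694.99 = 844.06 MPa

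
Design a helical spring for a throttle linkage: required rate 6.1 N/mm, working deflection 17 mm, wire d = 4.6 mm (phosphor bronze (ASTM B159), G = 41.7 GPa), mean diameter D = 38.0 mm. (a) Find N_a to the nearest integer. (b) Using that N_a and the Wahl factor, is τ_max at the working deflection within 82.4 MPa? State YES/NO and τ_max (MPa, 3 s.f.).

(a) 7 coils; (b) NO, τ_max = 121 MPa

N_a = Gd⁴/(8D³k) = (41.7×10³)(4.6⁴)/(8·38.0³·6.1) = 6.973 → N_a = 7
Actual rate k = Gd⁴/(8D³·7) = 6.0762 N/mm
Working load F = kδ = 6.0762·17 = 103.29 N
C = 38.0/4.6 = 8.2609; K_W = (4C−1)/(4C−4)+0.615/C = 1.1777
τ_max = K_W·8FD/(πd³) = 1.1777·102.69 = 120.94 MPa
τ_max > 82.4 MPa → exceeds allowable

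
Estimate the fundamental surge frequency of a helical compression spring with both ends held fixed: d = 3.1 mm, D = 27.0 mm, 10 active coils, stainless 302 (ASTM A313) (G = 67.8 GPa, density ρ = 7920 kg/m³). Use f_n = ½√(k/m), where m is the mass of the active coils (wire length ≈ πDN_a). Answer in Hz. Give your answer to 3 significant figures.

140 Hz

k = Gd⁴/(8D³N_a) = (67.8×10³)(3.1⁴)/(8·27.0³·10) = 3.9764 N/mm = 3976.4 N/m
Wire length L = πDN_a = π·27.0·10 = 848.23 mm
m = ρ·(πd²/4)·L = 7920 × 7.5477×10⁻⁶ m² × 0.84823 m = 0.050705 kg
f_n = ½√(k/m) = 0.5·√(3976.4/0.050705) = 0.5·√(78423) = 140.02 Hz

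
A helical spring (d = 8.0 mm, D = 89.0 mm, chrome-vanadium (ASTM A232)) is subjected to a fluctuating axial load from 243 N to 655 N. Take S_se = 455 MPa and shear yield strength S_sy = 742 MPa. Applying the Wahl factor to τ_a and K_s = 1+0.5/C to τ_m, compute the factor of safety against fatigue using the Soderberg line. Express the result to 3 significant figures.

1.98

C = D/d = 89.0/8.0 = 11.1250; K_W = (4C−1)/(4C−4)+0.615/C = 1.1294; K_s = 1+0.5/C = 1.0449
F_a = (F_max−F_min)/2 = 206 N; F_m = (F_max+F_min)/2 = 449 N
τ_a = K_W·8F_aD/(πd³) = 1.1294 × 91.186 = 102.98 MPa
τ_m = K_s·8F_mD/(πd³) = 1.0449 × 198.75 = 207.68 MPa
Soderberg: 1/n_f = τ_a/S_se + τ_m/S_sy = 102.98/455 + 207.68/742 = 0.22633 + 0.27990 = 0.50623
n_f = 1/0.50623 = 1.975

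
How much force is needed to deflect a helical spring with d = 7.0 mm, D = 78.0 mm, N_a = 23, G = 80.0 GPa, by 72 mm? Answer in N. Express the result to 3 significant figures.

k = Gd⁴/(8D³N_a) = (80.0×10³)(7.0⁴)/(8·78.0³·23) = 2.1998 N/mm
F = k·δ = 2.1998 × 72 = 158.38 N

158 N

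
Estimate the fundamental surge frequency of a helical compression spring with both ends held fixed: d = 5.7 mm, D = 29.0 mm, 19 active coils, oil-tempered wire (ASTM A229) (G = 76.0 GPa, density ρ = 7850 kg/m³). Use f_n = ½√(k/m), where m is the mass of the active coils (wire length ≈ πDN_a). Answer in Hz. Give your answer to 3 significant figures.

k = Gd⁴/(8D³N_a) = (76.0×10³)(5.7⁴)/(8·29.0³·19) = 21.641 N/mm = 21641 N/m
Wire length L = πDN_a = π·29.0·19 = 1731 mm
m = ρ·(πd²/4)·L = 7850 × 25.518×10⁻⁶ m² × 1.731 m = 0.34675 kg
f_n = ½√(k/m) = 0.5·√(21641/0.34675) = 0.5·√(62412) = 124.91 Hz

125 Hz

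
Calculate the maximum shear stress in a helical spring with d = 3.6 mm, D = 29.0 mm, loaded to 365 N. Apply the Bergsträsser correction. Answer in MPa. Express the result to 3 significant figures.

677 MPa

Spring index C = D/d = 29.0/3.6 = 8.0556
K_B = (4C+2)/(4C−3) = 34.222/29.222 = 1.1711
τ₀ = 8FD/(πd³) = 8·365·29.0/(π·3.6³) = 84680/146.57 = 577.73 MPa
τ_max = K·τ₀ = 1.1711 × 577.73 = 676.58 MPa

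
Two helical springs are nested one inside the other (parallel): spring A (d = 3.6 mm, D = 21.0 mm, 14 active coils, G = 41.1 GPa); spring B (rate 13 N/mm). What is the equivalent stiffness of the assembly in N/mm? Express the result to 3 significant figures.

k_A = Gd⁴/(8D³N_a) = (41.1×10³)(3.6⁴)/(8·21.0³·14) = 6.6554 N/mm
Parallel: k_eq = 6.6554 + 13 = 19.655 N/mm

19.7 N/mm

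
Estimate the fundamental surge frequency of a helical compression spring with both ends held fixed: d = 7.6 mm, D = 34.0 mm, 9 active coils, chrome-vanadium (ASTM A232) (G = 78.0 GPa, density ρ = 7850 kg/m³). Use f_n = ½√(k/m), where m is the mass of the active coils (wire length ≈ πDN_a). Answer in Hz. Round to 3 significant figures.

259 Hz

k = Gd⁴/(8D³N_a) = (78.0×10³)(7.6⁴)/(8·34.0³·9) = 91.956 N/mm = 91956 N/m
Wire length L = πDN_a = π·34.0·9 = 961.33 mm
m = ρ·(πd²/4)·L = 7850 × 45.365×10⁻⁶ m² × 0.96133 m = 0.34234 kg
f_n = ½√(k/m) = 0.5·√(91956/0.34234) = 0.5·√(2.6861e+05) = 259.14 Hz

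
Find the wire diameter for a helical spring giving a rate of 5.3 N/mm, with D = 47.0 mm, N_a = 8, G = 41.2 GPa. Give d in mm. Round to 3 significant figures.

d = (8D³N_a·k / G)^(1/4) = (8·47.0³·8·5.3 / (41.2×10³))^0.25
  = (854.78)^0.25 = 5.4071 mm

5.41 mm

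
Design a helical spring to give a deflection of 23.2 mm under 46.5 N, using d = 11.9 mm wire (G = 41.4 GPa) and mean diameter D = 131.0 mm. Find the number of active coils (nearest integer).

Required rate k = F/δ = 46.5/23.2 = 2.0043 N/mm
N_a = Gd⁴/(8D³k) = (41.4×10³ × 11.9⁴)/(8 × 131.0³ × 2.0043)
    = 8.3021e+08 / 3.6047e+07 = 23.03 → 23 coils

23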